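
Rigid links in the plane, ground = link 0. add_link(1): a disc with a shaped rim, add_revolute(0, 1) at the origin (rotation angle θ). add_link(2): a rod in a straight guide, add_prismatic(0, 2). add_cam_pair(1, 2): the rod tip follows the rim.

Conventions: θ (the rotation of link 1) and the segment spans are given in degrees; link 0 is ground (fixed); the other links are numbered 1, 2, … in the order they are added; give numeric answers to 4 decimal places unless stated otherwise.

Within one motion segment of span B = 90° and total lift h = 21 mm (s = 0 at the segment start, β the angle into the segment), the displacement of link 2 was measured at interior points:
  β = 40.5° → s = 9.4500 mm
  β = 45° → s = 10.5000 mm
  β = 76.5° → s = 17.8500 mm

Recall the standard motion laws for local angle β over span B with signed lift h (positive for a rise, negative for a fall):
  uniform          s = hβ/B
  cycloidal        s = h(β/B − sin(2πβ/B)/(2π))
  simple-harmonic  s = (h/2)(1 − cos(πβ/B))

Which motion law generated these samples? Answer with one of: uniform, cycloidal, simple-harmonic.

candidates at β/B = r: uniform s = h·r (linear in β); cycloidal s = h·(r − sin(2πr)/(2π)); simple-harmonic s = (h/2)(1 − cos(πr))
β=40.5°: printed 9.4500 | uniform 9.4500, cycloidal 8.4172, simple-harmonic 8.8574
β=45°: printed 10.5000 | uniform 10.5000, cycloidal 10.5000, simple-harmonic 10.5000
β=76.5°: printed 17.8500 | uniform 17.8500, cycloidal 20.5539, simple-harmonic 19.8556
only one law matches every sample → uniform

uniform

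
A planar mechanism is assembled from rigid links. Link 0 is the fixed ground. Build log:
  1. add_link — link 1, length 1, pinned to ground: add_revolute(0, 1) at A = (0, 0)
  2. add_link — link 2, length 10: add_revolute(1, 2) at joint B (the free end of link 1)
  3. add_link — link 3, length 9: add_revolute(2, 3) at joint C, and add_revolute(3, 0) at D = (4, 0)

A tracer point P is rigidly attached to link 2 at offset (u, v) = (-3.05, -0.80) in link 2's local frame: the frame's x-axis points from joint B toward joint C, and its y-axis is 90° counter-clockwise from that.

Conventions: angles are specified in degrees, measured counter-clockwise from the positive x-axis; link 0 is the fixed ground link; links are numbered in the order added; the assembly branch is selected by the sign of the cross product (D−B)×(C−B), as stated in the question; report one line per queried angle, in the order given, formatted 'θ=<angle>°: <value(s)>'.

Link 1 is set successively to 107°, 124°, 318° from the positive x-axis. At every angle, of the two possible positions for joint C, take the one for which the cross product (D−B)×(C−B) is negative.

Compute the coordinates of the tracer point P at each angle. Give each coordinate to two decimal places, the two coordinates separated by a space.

A=(0,0), D=(4.00,0)
θ=107°: B = A + 1.00·(cos107°, sin107°) = (-0.2924, 0.9563)
θ=107°: |BD| = 4.3976
θ=107°: circle(B,10.00) ∩ circle(D,9.00): a=4.3591, h=8.9999
θ=107°:   candidates: C₊=(5.9195,8.7929) cross=39.578; C₋=(2.0053,-8.7762) cross=-39.578
θ=107°:   branch - wants cross < 0 → take C=(2.0053,-8.7762) (cross=-39.578)
θ=107°: ex = (C−B)/|BC| = (0.2298,-0.9732); ey = (0.9732,0.2298)
θ=107°: P = B + -3.05·ex + -0.80·ey = (-1.7717,3.7409)
θ=124°: B = A + 1.00·(cos124°, sin124°) = (-0.5592, 0.8290)
θ=124°: |BD| = 4.6340
θ=124°: circle(B,10.00) ∩ circle(D,9.00): a=4.3671, h=8.9960
θ=124°:   candidates: C₊=(5.3468,8.8987) cross=41.687; C₋=(2.1280,-8.8032) cross=-41.687
θ=124°:   branch - wants cross < 0 → take C=(2.1280,-8.8032) (cross=-41.687)
θ=124°: ex = (C−B)/|BC| = (0.2687,-0.9632); ey = (0.9632,0.2687)
θ=124°: P = B + -3.05·ex + -0.80·ey = (-2.1494,3.5519)
θ=318°: B = A + 1.00·(cos318°, sin318°) = (0.7431, -0.6691)
θ=318°: |BD| = 3.3249
θ=318°: circle(B,10.00) ∩ circle(D,9.00): a=4.5197, h=8.9203
θ=318°:   candidates: C₊=(3.3751,8.9783) cross=29.659; C₋=(6.9656,-8.4974) cross=-29.659
θ=318°:   branch - wants cross < 0 → take C=(6.9656,-8.4974) (cross=-29.659)
θ=318°: ex = (C−B)/|BC| = (0.6222,-0.7828); ey = (0.7828,0.6222)
θ=318°: P = B + -3.05·ex + -0.80·ey = (-1.7810,1.2207)

θ=107°: -1.77 3.74
θ=124°: -2.15 3.55
θ=318°: -1.78 1.22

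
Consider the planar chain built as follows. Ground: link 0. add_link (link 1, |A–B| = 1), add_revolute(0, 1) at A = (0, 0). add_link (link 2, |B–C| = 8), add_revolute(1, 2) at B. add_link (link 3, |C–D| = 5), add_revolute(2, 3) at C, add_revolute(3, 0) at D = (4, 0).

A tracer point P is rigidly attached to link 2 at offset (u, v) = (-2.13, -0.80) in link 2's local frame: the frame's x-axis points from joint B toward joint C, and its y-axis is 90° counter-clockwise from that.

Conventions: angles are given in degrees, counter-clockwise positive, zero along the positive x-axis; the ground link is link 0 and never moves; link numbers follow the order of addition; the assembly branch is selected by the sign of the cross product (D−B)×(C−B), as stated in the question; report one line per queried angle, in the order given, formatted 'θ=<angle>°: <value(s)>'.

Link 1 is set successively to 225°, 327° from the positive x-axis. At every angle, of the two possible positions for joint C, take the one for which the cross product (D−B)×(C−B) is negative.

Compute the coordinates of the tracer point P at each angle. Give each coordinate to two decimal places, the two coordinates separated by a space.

A=(0,0), D=(4.00,0)
θ=225°: B = A + 1.00·(cos225°, sin225°) = (-0.7071, -0.7071)
θ=225°: |BD| = 4.7599
θ=225°: circle(B,8.00) ∩ circle(D,5.00): a=6.4767, h=4.6960
θ=225°:   candidates: C₊=(5.0001,4.8990) cross=22.353; C₋=(6.3953,-4.3889) cross=-22.353
θ=225°:   branch - wants cross < 0 → take C=(6.3953,-4.3889) (cross=-22.353)
θ=225°: ex = (C−B)/|BC| = (0.8878,-0.4602); ey = (0.4602,0.8878)
θ=225°: P = B + -2.13·ex + -0.80·ey = (-2.9663,-0.4371)
θ=327°: B = A + 1.00·(cos327°, sin327°) = (0.8387, -0.5446)
θ=327°: |BD| = 3.2079
θ=327°: circle(B,8.00) ∩ circle(D,5.00): a=7.6827, h=2.2308
θ=327°:   candidates: C₊=(8.0311,2.9581) cross=7.156; C₋=(8.7886,-1.4386) cross=-7.156
θ=327°:   branch - wants cross < 0 → take C=(8.7886,-1.4386) (cross=-7.156)
θ=327°: ex = (C−B)/|BC| = (0.9937,-0.1117); ey = (0.1117,0.9937)
θ=327°: P = B + -2.13·ex + -0.80·ey = (-1.3674,-1.1016)

θ=225°: -2.97 -0.44
θ=327°: -1.37 -1.10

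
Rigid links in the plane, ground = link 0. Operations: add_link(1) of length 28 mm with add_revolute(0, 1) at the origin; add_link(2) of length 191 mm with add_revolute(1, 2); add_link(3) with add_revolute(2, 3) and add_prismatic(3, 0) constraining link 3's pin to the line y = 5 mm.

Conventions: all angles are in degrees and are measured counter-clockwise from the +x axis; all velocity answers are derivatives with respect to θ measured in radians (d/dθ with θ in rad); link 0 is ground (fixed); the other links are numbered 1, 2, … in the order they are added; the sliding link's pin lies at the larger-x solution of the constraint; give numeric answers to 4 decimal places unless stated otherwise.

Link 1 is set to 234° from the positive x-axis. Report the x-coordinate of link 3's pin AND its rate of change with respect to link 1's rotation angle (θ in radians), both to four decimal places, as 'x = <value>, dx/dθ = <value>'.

geometry: r = 28 mm, L = 191 mm, e = 5 mm
crank pin P = (r cos θ, r sin θ) = (-16.457987, -22.652476)
h = r sin θ − e = -22.652476 − 5 = -27.652476
x = r cos θ + √(L² − h²) = -16.457987 + 188.987673 = 172.529686
dx/dθ = −r sin θ − h·r cos θ/√(L² − h²) (θ in radians; h = -27.652476) = 20.244361

x = 172.5297, dx/dθ = 20.2444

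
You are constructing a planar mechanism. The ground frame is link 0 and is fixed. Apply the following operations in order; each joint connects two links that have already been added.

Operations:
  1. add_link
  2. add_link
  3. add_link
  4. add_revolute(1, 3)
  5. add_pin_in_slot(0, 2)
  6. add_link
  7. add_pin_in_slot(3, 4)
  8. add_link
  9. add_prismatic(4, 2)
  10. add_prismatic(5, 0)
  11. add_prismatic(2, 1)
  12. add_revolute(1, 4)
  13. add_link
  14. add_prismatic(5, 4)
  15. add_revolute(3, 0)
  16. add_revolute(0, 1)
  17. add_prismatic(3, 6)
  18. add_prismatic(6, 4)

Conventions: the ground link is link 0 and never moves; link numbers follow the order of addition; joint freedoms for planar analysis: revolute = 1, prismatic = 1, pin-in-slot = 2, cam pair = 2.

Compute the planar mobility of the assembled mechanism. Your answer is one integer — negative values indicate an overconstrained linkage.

L=1 J1=0 J2=0
add link → L=2 J1=0 J2=0
add link → L=3 J1=0 J2=0
add link → L=4 J1=0 J2=0
R@1,3 dof=1 J1 → L=4 J1=1 J2=0
PS@0,2 dof=2 J2 → L=4 J1=1 J2=1
add link → L=5 J1=1 J2=1
PS@3,4 dof=2 J2 → L=5 J1=1 J2=2
add link → L=6 J1=1 J2=2
P@4,2 dof=1 J1 → L=6 J1=2 J2=2
P@5,0 dof=1 J1 → L=6 J1=3 J2=2
P@2,1 dof=1 J1 → L=6 J1=4 J2=2
R@1,4 dof=1 J1 → L=6 J1=5 J2=2
add link → L=7 J1=5 J2=2
P@5,4 dof=1 J1 → L=7 J1=6 J2=2
R@3,0 dof=1 J1 → L=7 J1=7 J2=2
R@0,1 dof=1 J1 → L=7 J1=8 J2=2
P@3,6 dof=1 J1 → L=7 J1=9 J2=2
P@6,4 dof=1 J1 → L=7 J1=10 J2=2
M=3(L−1)−2J1−J2=3·6−2·10−2=-4

M = -4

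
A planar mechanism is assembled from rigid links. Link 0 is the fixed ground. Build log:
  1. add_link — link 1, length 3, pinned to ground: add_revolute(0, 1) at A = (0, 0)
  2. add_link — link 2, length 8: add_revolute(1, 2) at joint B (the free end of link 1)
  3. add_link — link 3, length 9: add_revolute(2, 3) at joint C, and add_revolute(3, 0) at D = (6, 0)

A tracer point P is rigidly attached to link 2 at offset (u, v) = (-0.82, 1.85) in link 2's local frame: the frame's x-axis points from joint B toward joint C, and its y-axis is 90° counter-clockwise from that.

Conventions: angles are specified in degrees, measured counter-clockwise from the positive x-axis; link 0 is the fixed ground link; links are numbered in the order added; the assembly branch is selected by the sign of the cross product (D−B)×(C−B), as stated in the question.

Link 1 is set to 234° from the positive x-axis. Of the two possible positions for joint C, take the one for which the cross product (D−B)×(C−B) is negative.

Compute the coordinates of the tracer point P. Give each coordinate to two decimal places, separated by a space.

A=(0,0), D=(6.00,0)
B = A + 3.00·(cos234°, sin234°) = (-1.7634, -2.4271)
|BD| = 8.1339
circle(B,8.00) ∩ circle(D,9.00): a=3.0219, h=7.4073
  candidates: C₊=(-1.0893,5.5445) cross=60.250; C₋=(3.3312,-8.5952) cross=-60.250
  branch - wants cross < 0 → take C=(3.3312,-8.5952) (cross=-60.250)
ex = (C−B)/|BC| = (0.6368,-0.7710); ey = (0.7710,0.6368)
P = B + -0.82·ex + 1.85·ey = (-0.8592,-0.6167)

-0.86 -0.62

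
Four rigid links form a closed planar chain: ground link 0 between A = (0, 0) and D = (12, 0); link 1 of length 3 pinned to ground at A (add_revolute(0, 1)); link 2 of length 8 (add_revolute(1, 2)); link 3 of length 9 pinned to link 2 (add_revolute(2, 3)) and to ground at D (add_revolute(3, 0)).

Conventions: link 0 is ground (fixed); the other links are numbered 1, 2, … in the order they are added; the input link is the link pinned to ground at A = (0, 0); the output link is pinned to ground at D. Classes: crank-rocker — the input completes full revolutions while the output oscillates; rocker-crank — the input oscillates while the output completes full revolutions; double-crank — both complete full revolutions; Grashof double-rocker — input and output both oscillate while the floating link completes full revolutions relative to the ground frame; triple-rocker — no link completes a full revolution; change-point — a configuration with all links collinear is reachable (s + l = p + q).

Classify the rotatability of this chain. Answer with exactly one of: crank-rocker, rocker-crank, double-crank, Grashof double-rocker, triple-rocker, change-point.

lengths: ground=12, input=3, coupler=8, output=9
sorted: s=3 (shortest), l=12 (longest), p+q=17
s + l = 15 vs p + q = 17
s + l < p + q (Grashof) with shortest = input link → crank-rocker

crank-rocker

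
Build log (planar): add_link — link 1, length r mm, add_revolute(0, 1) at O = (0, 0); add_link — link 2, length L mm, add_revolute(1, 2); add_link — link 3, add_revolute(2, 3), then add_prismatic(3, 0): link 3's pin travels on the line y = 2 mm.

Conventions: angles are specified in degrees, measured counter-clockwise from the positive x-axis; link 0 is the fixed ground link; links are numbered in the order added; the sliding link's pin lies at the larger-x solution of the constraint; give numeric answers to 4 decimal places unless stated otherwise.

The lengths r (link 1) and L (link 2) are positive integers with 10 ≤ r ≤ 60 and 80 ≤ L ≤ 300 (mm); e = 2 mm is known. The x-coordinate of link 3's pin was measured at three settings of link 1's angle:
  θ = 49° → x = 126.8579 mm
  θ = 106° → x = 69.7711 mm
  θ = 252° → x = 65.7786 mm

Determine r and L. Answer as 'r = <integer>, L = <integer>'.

constraint per measurement: (x − r cos θ)² + (r sin θ − e)² = L²
subtracting the θ₁ and θ₂ equations cancels the r² and L² terms:
r = (x₁² − x₂²) / (2[(x₁cos θ₁ + e sin θ₁) − (x₂cos θ₂ + e sin θ₂)]) = 55.0000 → r = 55
L² = (x₁ − r cos θ₁)² + (r sin θ₁ − e)² = 9801.0009 → L = 99.0000 → L = 99
check at θ₃=252°: x = 65.7786 (printed 65.7786) ✓

r = 55, L = 99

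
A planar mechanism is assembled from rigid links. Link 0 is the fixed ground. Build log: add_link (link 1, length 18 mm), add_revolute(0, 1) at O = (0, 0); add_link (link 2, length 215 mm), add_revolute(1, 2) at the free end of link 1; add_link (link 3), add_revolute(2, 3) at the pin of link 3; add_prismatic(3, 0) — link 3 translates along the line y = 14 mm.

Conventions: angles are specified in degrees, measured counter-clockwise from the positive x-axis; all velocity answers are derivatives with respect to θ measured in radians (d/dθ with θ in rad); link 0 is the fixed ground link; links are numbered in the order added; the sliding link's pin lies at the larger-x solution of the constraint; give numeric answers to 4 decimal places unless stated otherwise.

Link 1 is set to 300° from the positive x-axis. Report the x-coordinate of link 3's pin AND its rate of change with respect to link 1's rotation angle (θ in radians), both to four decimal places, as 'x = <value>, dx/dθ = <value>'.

geometry: r = 18 mm, L = 215 mm, e = 14 mm
crank pin P = (r cos θ, r sin θ) = (9.000000, -15.588457)
h = r sin θ − e = -15.588457 − 14 = -29.588457
x = r cos θ + √(L² − h²) = 9.000000 + 212.954275 = 221.954275
dx/dθ = −r sin θ − h·r cos θ/√(L² − h²) (θ in radians; h = -29.588457) = 16.838942

x = 221.9543, dx/dθ = 16.8389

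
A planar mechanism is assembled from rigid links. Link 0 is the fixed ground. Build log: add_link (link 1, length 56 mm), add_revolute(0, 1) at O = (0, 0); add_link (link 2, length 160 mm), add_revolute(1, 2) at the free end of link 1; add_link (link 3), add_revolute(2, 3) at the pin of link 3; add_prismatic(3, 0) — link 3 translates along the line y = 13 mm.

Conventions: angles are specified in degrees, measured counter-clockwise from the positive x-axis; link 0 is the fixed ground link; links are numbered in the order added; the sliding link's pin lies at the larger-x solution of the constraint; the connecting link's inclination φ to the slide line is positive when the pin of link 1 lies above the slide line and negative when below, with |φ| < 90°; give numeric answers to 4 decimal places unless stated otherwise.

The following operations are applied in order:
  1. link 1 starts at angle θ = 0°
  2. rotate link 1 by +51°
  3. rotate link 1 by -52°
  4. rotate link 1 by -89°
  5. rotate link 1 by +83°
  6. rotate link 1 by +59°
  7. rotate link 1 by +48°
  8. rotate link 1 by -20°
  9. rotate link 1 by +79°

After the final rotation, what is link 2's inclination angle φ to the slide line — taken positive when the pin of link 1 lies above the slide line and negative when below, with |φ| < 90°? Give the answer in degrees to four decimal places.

geometry: r = 56 mm, L = 160 mm, e = 13 mm; θ starts at 0°
rotate link 1 by +51°: θ ← 0° +51° = 51°
rotate link 1 by -52°: θ ← 51° -52° = -1°
rotate link 1 by -89°: θ ← -1° -89° = -90°
rotate link 1 by +83°: θ ← -90° +83° = -7°
rotate link 1 by +59°: θ ← -7° +59° = 52°
rotate link 1 by +48°: θ ← 52° +48° = 100°
rotate link 1 by -20°: θ ← 100° -20° = 80°
rotate link 1 by +79°: θ ← 80° +79° = 159°
h = r sin θ − e = 20.068605 − 13 = 7.068605
sin φ = h / L = 7.068605 / 160 = 0.04417878
φ = arcsin(0.04417878) = 2.532082°

2.5321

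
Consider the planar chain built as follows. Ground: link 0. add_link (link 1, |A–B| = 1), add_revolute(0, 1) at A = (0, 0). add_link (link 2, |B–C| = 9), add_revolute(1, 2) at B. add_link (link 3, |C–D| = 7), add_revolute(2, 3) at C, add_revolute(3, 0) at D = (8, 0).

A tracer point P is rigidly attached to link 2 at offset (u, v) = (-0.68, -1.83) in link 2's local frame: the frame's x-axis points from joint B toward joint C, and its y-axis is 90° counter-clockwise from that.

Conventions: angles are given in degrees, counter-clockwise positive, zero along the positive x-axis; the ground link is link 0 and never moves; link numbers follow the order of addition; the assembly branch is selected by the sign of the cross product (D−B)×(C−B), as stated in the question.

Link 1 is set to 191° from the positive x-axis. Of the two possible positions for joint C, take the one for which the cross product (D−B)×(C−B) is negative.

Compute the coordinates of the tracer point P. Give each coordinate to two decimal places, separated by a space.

A=(0,0), D=(8.00,0)
B = A + 1.00·(cos191°, sin191°) = (-0.9816, -0.1908)
|BD| = 8.9837
circle(B,9.00) ∩ circle(D,7.00): a=6.2728, h=6.4538
  candidates: C₊=(5.1527,6.3948) cross=57.979; C₋=(5.4269,-6.5099) cross=-57.979
  branch - wants cross < 0 → take C=(5.4269,-6.5099) (cross=-57.979)
ex = (C−B)/|BC| = (0.7121,-0.7021); ey = (0.7021,0.7121)
P = B + -0.68·ex + -1.83·ey = (-2.7507,-1.0164)

-2.75 -1.02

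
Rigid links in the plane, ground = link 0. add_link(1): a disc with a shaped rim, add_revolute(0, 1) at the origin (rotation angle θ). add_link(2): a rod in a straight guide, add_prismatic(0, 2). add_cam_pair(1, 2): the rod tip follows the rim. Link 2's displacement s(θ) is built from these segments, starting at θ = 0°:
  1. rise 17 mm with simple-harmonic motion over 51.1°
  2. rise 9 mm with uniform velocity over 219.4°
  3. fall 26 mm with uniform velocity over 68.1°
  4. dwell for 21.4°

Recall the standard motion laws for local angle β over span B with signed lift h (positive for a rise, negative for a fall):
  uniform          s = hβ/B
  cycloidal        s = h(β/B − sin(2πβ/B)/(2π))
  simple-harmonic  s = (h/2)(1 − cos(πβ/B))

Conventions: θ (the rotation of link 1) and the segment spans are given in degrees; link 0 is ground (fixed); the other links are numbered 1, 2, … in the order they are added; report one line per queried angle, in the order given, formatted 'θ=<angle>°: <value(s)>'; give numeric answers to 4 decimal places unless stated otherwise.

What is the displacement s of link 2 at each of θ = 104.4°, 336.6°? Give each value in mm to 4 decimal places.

segment 1 (0° to 51.1°, simple-harmonic, h = 17) is passed completely: s = 0.0000 + (17) = 17.0000
θ = 104.4° falls in segment 2 (51.1° to 270.5°, uniform, h = 9): β = 104.4 − 51.1 = 53.3°, B = 219.4°; Δs = 9·53.3/219.4 = 2.1864; s = 17.0000 + 2.1864 = 19.1864
segment 2 (51.1° to 270.5°, uniform, h = 9) is passed completely: s = 17.0000 + (9) = 26.0000
θ = 336.6° falls in segment 3 (270.5° to 338.6°, uniform, h = -26): β = 336.6 − 270.5 = 66.1°, B = 68.1°; Δs = -26·66.1/68.1 = -25.2364; s = 26.0000 − 25.2364 = 0.7636

θ=104.4°: 19.1864
θ=336.6°: 0.7636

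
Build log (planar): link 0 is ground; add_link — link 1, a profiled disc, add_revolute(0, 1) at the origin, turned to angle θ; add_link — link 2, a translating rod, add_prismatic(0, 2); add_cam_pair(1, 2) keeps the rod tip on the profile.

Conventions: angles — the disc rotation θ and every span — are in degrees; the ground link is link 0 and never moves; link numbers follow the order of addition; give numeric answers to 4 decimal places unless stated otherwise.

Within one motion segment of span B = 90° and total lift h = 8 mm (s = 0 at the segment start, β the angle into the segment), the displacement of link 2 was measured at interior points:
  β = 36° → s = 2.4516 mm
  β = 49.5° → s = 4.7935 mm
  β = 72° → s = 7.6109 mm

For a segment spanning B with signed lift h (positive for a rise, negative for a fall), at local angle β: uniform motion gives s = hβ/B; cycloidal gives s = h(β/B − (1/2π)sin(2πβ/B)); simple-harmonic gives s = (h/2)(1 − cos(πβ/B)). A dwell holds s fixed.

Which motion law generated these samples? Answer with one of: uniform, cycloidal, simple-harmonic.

candidates at β/B = r: uniform s = h·r (linear in β); cycloidal s = h·(r − sin(2πr)/(2π)); simple-harmonic s = (h/2)(1 − cos(πr))
β=36°: printed 2.4516 | uniform 3.2000, cycloidal 2.4516, simple-harmonic 2.7639
β=49.5°: printed 4.7935 | uniform 4.4000, cycloidal 4.7935, simple-harmonic 4.6257
β=72°: printed 7.6109 | uniform 6.4000, cycloidal 7.6109, simple-harmonic 7.2361
only one law matches every sample → cycloidal

cycloidal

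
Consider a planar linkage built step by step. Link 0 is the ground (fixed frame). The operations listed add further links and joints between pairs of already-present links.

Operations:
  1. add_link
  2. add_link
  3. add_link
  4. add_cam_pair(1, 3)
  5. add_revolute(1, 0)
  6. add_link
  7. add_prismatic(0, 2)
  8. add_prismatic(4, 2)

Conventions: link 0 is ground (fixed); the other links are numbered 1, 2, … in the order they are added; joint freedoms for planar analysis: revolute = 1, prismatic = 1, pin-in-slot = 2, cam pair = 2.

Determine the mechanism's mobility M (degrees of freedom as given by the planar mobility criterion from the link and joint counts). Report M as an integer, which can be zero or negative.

link 0 = ground. State L|J1|J2 = 1|0|0
+link1  2|0|0
+link2  3|0|0
+link3  4|0|0
C(1,3) f=2→J2  4|0|1
R(1,0) f=1→J1  4|1|1
+link4  5|1|1
P(0,2) f=1→J1  5|2|1
P(4,2) f=1→J1  5|3|1
M = 3(5−1)−2·3−1 = 12−6−1 = 5

M = 5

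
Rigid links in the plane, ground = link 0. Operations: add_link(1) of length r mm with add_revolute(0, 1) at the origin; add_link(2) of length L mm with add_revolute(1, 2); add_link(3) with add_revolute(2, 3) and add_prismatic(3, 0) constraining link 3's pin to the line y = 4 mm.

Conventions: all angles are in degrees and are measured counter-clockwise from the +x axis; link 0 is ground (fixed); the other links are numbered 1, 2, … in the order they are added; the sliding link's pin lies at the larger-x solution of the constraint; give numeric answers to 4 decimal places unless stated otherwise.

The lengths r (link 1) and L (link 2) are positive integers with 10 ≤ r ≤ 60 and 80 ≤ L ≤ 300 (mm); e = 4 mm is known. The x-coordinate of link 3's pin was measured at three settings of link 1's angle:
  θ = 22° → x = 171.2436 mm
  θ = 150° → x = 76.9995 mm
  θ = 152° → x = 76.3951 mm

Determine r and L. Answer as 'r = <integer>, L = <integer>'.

constraint per measurement: (x − r cos θ)² + (r sin θ − e)² = L²
subtracting the θ₁ and θ₂ equations cancels the r² and L² terms:
r = (x₁² − x₂²) / (2[(x₁cos θ₁ + e sin θ₁) − (x₂cos θ₂ + e sin θ₂)]) = 52.0000 → r = 52
L² = (x₁ − r cos θ₁)² + (r sin θ₁ − e)² = 15376.0069 → L = 124.0000 → L = 124
check at θ₃=152°: x = 76.3951 (printed 76.3951) ✓

r = 52, L = 124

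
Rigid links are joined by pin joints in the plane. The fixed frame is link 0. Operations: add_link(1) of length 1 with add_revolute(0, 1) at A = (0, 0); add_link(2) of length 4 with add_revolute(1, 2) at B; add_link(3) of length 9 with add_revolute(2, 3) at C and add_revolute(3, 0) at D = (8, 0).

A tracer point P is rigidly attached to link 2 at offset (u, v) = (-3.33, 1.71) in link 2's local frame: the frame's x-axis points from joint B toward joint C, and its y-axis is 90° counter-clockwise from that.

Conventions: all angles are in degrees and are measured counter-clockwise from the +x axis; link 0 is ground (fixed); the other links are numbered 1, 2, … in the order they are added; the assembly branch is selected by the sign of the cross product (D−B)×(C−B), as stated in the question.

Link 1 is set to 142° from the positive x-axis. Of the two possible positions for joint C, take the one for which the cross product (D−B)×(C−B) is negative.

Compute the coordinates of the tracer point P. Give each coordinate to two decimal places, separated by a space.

A=(0,0), D=(8.00,0)
B = A + 1.00·(cos142°, sin142°) = (-0.7880, 0.6157)
|BD| = 8.8096
circle(B,4.00) ∩ circle(D,9.00): a=0.7156, h=3.9355
  candidates: C₊=(0.2009,4.4915) cross=34.670; C₋=(-0.3492,-3.3602) cross=-34.670
  branch - wants cross < 0 → take C=(-0.3492,-3.3602) (cross=-34.670)
ex = (C−B)/|BC| = (0.1097,-0.9940); ey = (0.9940,0.1097)
P = B + -3.33·ex + 1.71·ey = (0.5464,4.1132)

0.55 4.11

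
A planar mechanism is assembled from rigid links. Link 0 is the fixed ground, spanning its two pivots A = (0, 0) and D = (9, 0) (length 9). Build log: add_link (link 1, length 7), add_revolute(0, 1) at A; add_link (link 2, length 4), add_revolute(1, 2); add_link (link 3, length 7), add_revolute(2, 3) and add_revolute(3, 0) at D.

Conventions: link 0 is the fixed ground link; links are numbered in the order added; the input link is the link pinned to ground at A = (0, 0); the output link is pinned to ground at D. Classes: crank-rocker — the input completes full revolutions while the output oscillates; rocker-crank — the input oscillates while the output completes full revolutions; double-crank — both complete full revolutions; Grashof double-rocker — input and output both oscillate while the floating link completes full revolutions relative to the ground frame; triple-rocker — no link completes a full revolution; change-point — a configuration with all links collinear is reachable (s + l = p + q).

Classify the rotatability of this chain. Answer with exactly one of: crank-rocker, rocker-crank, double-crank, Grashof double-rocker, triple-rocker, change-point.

lengths: ground=9, input=7, coupler=4, output=7
sorted: s=4 (shortest), l=9 (longest), p+q=14
s + l = 13 vs p + q = 14
s + l < p + q (Grashof) with shortest = coupler link → Grashof double-rocker

Grashof double-rocker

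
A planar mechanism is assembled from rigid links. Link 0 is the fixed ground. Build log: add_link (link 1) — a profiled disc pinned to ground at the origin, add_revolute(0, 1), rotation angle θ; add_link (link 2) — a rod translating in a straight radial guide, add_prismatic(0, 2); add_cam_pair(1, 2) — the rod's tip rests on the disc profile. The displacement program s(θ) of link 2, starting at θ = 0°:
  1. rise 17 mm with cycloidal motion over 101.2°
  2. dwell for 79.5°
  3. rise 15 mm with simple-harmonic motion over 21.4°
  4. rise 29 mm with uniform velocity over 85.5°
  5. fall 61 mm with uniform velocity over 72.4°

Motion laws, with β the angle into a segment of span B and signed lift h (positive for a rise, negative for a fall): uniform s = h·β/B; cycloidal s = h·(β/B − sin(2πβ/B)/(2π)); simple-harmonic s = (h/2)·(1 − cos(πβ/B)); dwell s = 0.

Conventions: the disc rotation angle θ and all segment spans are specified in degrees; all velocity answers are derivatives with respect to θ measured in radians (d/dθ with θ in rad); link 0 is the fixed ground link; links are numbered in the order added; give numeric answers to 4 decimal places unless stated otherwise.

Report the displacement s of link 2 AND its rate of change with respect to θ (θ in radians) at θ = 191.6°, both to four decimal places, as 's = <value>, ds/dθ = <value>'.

seg 1 [0°–101.2°] cycloidal, h=17: full span → s += 17 → s = 17.0000
seg 2 [101.2°–180.7°] dwell: s stays 17.0000
seg 3 [180.7°–202.1°] simple-harmonic, h=15: θ=191.6° here. β=10.9, B=21.4. 15/2·(1 − cos(π·0.5093)) = 7.7202 → s = 24.7202
velocity in seg [180.7°–202.1°] (simple-harmonic), θ in radians: β = 10.9° = 0.1902 rad, B = 21.4° = 0.3735 rad; ds/dθ = (πh/(2B)) sin(πβ/B) = (π·15/(2·0.3735)) sin(π·0.5093) = 63.056923 mm/rad

s = 24.7202, ds/dθ = 63.0569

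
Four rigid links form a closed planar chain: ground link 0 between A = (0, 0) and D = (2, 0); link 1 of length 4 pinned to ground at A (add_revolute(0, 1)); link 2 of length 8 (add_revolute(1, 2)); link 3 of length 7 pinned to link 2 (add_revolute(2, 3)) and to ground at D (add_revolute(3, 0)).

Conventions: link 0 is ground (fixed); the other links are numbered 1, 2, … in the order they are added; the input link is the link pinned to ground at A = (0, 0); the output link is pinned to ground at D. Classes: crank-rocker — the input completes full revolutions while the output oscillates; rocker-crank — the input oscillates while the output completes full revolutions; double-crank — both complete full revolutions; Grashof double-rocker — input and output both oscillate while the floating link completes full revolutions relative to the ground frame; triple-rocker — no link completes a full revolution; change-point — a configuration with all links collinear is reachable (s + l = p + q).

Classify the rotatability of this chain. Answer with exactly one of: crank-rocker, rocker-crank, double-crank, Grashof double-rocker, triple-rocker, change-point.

lengths: ground=2, input=4, coupler=8, output=7
sorted: s=2 (shortest), l=8 (longest), p+q=11
s + l = 10 vs p + q = 11
s + l < p + q (Grashof) with shortest = ground link → double-crank

double-crank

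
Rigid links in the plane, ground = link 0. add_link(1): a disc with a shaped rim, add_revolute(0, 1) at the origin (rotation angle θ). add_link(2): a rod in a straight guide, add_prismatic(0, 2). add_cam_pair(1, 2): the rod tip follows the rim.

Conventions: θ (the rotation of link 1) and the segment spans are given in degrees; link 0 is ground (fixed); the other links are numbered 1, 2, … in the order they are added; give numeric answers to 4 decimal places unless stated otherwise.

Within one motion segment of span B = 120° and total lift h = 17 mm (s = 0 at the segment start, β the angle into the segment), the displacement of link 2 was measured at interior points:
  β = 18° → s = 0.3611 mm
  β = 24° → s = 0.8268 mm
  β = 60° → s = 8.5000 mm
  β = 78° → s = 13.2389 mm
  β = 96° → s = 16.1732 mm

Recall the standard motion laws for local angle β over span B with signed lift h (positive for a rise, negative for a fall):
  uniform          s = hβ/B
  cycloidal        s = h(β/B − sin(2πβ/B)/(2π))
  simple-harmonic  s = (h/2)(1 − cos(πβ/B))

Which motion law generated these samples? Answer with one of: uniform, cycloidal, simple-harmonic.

candidates at β/B = r: uniform s = h·r (linear in β); cycloidal s = h·(r − sin(2πr)/(2π)); simple-harmonic s = (h/2)(1 − cos(πr))
β=18°: printed 0.3611 | uniform 2.5500, cycloidal 0.3611, simple-harmonic 0.9264
β=24°: printed 0.8268 | uniform 3.4000, cycloidal 0.8268, simple-harmonic 1.6234
β=60°: printed 8.5000 | uniform 8.5000, cycloidal 8.5000, simple-harmonic 8.5000
β=78°: printed 13.2389 | uniform 11.0500, cycloidal 13.2389, simple-harmonic 12.3589
β=96°: printed 16.1732 | uniform 13.6000, cycloidal 16.1732, simple-harmonic 15.3766
only one law matches every sample → cycloidal

cycloidal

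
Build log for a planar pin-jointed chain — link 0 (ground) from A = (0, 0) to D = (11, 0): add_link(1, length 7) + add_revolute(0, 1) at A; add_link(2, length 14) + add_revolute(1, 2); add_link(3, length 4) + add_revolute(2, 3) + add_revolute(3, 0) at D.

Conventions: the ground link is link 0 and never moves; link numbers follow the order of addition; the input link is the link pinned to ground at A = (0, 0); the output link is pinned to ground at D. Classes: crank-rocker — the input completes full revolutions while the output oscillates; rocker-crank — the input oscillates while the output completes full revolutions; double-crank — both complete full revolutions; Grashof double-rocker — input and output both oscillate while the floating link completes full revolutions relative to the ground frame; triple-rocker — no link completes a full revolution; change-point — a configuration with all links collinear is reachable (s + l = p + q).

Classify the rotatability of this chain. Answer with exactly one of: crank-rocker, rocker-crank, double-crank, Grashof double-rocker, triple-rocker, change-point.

lengths: ground=11, input=7, coupler=14, output=4
sorted: s=4 (shortest), l=14 (longest), p+q=18
s + l = 18 vs p + q = 18
s + l = p + q → change-point (collinear configuration reachable)

change-point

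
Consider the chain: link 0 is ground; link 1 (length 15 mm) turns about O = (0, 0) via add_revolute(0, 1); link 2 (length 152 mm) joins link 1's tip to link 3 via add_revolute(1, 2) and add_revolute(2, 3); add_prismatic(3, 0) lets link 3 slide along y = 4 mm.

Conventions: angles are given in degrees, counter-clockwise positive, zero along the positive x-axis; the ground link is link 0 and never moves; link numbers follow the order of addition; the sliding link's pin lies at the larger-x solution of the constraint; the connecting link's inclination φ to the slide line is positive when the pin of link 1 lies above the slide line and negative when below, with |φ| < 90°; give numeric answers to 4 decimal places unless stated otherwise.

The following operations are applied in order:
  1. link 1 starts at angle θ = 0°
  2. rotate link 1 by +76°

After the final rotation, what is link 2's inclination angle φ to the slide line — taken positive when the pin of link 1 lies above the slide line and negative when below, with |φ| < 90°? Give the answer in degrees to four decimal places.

geometry: r = 15 mm, L = 152 mm, e = 4 mm; θ starts at 0°
rotate link 1 by +76°: θ ← 0° +76° = 76°
h = r sin θ − e = 14.554436 − 4 = 10.554436
sin φ = h / L = 10.554436 / 152 = 0.06943708
φ = arcsin(0.06943708) = 3.981656°

3.9817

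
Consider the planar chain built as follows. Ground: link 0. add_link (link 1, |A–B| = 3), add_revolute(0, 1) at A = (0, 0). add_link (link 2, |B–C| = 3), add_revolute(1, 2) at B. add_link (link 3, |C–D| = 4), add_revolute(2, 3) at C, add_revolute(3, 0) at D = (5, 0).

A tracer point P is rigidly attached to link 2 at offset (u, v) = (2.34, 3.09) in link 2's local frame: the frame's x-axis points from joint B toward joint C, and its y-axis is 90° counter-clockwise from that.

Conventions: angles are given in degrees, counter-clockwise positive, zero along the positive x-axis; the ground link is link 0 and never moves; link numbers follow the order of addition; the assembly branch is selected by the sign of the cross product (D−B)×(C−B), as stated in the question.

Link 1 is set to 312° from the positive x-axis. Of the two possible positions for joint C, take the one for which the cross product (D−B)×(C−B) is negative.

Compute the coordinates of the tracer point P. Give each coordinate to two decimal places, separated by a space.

A=(0,0), D=(5.00,0)
B = A + 3.00·(cos312°, sin312°) = (2.0074, -2.2294)
|BD| = 3.7318
circle(B,3.00) ∩ circle(D,4.00): a=0.9280, h=2.8529
  candidates: C₊=(1.0472,0.6128) cross=10.646; C₋=(4.4559,-3.9628) cross=-10.646
  branch - wants cross < 0 → take C=(4.4559,-3.9628) (cross=-10.646)
ex = (C−B)/|BC| = (0.8162,-0.5778); ey = (0.5778,0.8162)
P = B + 2.34·ex + 3.09·ey = (5.7026,-1.0595)

5.70 -1.06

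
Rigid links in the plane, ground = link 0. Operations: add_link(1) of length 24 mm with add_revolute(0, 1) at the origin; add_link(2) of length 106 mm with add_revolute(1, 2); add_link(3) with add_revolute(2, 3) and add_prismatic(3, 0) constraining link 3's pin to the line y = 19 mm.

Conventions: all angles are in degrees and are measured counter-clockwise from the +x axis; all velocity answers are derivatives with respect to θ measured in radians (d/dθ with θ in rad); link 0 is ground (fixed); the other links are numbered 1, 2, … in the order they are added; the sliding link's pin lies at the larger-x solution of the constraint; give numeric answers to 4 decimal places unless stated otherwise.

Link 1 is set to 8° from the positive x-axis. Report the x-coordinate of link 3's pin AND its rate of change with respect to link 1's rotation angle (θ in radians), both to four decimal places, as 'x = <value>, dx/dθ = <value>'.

geometry: r = 24 mm, L = 106 mm, e = 19 mm
crank pin P = (r cos θ, r sin θ) = (23.766434, 3.340154)
h = r sin θ − e = 3.340154 − 19 = -15.659846
x = r cos θ + √(L² − h²) = 23.766434 + 104.836870 = 128.603303
dx/dθ = −r sin θ − h·r cos θ/√(L² − h²) (θ in radians; h = -15.659846) = 0.209920

x = 128.6033, dx/dθ = 0.2099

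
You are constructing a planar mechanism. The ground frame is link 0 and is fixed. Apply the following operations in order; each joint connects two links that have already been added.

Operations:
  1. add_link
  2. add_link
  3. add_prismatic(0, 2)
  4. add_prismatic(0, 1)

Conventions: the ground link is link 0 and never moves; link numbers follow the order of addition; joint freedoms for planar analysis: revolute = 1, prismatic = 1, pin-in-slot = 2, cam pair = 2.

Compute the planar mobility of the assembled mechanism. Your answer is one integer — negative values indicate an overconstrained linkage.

ground; <1,0,0>
#1 <2,0,0>
#2 <3,0,0>
P:0↔2 J1 <3,1,0>
P:0↔1 J1 <3,2,0>
3×2 − 2×2 − 1×0 = 2

M = 2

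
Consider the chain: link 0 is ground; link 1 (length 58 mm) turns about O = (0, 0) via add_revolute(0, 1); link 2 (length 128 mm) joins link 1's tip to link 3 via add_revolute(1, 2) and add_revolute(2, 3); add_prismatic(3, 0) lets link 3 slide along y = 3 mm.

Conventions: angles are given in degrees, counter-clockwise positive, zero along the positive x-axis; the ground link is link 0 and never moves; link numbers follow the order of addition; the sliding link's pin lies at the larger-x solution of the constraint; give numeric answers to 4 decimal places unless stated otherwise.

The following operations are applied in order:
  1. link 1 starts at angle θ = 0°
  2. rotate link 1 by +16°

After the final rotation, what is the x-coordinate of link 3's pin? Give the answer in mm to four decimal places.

geometry: r = 58 mm, L = 128 mm, e = 3 mm; θ starts at 0°
rotate link 1 by +16°: θ ← 0° +16° = 16°
crank pin P = (r cos θ, r sin θ) = (55.753178, 15.986967)
h = r sin θ − e = 15.986967 − 3 = 12.986967
x = r cos θ + √(L² − h²) = 55.753178 + 127.339462 = 183.092641

183.0926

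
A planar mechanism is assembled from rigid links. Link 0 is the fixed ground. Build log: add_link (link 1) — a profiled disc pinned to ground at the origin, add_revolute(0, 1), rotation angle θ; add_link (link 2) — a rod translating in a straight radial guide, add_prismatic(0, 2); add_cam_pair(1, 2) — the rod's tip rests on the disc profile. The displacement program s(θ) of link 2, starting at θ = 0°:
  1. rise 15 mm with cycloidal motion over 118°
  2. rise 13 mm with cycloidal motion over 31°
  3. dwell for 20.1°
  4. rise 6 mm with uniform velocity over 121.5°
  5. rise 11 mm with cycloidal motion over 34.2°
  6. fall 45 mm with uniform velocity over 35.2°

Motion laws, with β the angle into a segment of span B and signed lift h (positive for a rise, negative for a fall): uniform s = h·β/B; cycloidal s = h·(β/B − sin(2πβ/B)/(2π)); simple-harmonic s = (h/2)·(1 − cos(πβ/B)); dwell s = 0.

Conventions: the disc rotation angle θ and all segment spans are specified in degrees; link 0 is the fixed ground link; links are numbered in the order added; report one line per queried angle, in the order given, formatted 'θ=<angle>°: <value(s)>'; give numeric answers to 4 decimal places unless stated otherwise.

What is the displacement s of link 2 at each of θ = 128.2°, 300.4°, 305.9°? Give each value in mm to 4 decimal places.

seg 1 [0°–118°] cycloidal, h=15: full span → s += 15 → s = 15.0000
seg 2 [118°–149°] cycloidal, h=13: θ=128.2° here. β=10.2, B=31. 13·(0.3290 − sin(2π·0.3290)/(2π)) = 2.4583 → s = 17.4583
seg 2 [118°–149°] cycloidal, h=13: full span → s += 13 → s = 28.0000
seg 3 [149°–169.1°] dwell: s stays 28.0000
seg 4 [169.1°–290.6°] uniform, h=6: full span → s += 6 → s = 34.0000
seg 5 [290.6°–324.8°] cycloidal, h=11: θ=300.4° here. β=9.8, B=34.2. 11·(0.2865 − sin(2π·0.2865)/(2π)) = 1.4473 → s = 35.4473
seg 5 [290.6°–324.8°] cycloidal, h=11: θ=305.9° here. β=15.3, B=34.2. 11·(0.4474 − sin(2π·0.4474)/(2π)) = 4.3526 → s = 38.3526

θ=128.2°: 17.4583
θ=300.4°: 35.4473
θ=305.9°: 38.3526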